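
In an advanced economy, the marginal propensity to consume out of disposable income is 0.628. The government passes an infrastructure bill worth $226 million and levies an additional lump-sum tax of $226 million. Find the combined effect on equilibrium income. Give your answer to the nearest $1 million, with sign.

+$226 million

Expenditure multiplier = 1/(1 − MPC) = 1/(1 − 0.628) = 1/0.372 ≈ 2.688.
ΔG contributes k·ΔG = (+$226 million) / 0.372 ≈ +$607.5 million.
ΔT of +$226 million changes first-round spending by −c·ΔT = −$141.928 million, contributing k·(−c·ΔT) = (−$141.928 million) / 0.372 ≈ −$381.5 million.
With ΔG = ΔT and no other leakages, the balanced-budget multiplier is 1, so ΔY = ΔG = +$226 million.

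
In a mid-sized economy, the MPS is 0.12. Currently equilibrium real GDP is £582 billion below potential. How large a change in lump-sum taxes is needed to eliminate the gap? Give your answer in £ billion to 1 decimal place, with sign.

−£79.4 billion

MPC = 1 − MPS = 1 − 0.12 = 0.88.
Spending multiplier = 1/(1 − MPC) = 1/(1 − 0.88) = 1/0.12 ≈ 8.333.
Tax multiplier = −c·k = −0.88/0.12 ≈ −7.333. Need ΔY = +£582 billion, so ΔT = ΔY/(−c·k) = −(+£582 billion) × 0.12 / 0.88 ≈ −£79.4 billion.
The government should cut lump-sum taxes by £79.4 billion.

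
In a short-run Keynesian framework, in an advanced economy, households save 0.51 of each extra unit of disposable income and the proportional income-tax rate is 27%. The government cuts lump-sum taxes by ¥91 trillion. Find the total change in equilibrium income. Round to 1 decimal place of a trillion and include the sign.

+¥69.4 trillion

MPC = 1 − MPS = 1 − 0.51 = 0.49.
A lump-sum tax change of −¥91 trillion shifts disposable income by +¥91 trillion; first-round consumption changes by −c × ΔT = −0.49 × (−¥91 trillion) = +¥44.59 trillion.
Expenditure multiplier = 1/(1 − c(1−t)) = 1/(1 − 0.49×0.73) = 1/0.6423 ≈ 1.557.
The tax multiplier is −c × k ≈ −0.763, so ΔY = k × (−c·ΔT) = (+¥44.59 trillion) / 0.6423 ≈ +¥69.4 trillion.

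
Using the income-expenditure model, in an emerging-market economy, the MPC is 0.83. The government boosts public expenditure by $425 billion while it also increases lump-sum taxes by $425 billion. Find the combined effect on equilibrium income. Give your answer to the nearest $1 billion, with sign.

Expenditure multiplier = 1/(1 − MPC) = 1/(1 − 0.83) = 1/0.17 ≈ 5.882.
ΔG contributes k·ΔG = (+$425 billion) / 0.17 = +$2,500 billion.
ΔT of +$425 billion changes first-round spending by −c·ΔT = −$352.75 billion, contributing k·(−c·ΔT) = (−$352.75 billion) / 0.17 = −$2,075 billion.
With ΔG = ΔT and no other leakages, the balanced-budget multiplier is 1, so ΔY = ΔG = +$425 billion.

+$425 billion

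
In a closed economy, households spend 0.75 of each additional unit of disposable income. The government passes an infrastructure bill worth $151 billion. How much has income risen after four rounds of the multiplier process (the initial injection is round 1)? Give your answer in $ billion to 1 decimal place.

Round 1 adds ΔG = $151 billion; each later round is MPC = 0.75 times the previous.
After 4 rounds: 151 + 113.25 + 84.9375 + 63.703125 = ΔG·(1 − c^4)/(1 − c) = 151 × (1 − 0.31640625)/0.25 ≈ $412.9 billion.

$412.9 billion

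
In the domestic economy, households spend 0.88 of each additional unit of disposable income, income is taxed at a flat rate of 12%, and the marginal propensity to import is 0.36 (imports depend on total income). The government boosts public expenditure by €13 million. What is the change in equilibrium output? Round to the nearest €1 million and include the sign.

Expenditure multiplier = 1/(1 − c(1−t) + m) = 1/(1 − 0.88×0.88 + 0.36) = 1/0.5856 ≈ 1.708.
ΔY = k × ΔG = (+€13 million) / 0.5856 ≈ +€22 million.

+€22 million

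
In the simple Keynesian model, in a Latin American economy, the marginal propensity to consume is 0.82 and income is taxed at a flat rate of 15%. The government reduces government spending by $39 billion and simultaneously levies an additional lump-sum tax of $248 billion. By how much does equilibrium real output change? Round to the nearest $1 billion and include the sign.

Expenditure multiplier = 1/(1 − c(1−t)) = 1/(1 − 0.82×0.85) = 1/0.303 ≈ 3.3.
ΔG contributes k·ΔG = (−$39 billion) / 0.303 ≈ −$128.7 billion.
ΔT of +$248 billion changes first-round spending by −c·ΔT = −$203.36 billion, contributing k·(−c·ΔT) = (−$203.36 billion) / 0.303 ≈ −$671.2 billion.
Net ΔY = k(ΔG − c·ΔT) = (−$242.36 billion) / 0.303 ≈ −$800 billion.

−$800 billion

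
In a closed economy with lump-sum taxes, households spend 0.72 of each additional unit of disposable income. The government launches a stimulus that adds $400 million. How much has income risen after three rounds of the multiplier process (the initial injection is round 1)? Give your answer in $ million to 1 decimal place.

$895.4 million

Round 1 adds ΔG = $400 million; each later round is MPC = 0.72 times the previous.
After 3 rounds: 400 + 288 + 207.36 = ΔG·(1 − c^3)/(1 − c) = 400 × (1 − 0.373248)/0.28 ≈ $895.4 million.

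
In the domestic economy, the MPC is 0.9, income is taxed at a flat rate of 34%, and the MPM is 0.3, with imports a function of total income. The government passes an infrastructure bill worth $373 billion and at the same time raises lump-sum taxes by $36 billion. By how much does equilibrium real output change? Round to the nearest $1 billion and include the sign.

Expenditure multiplier = 1/(1 − c(1−t) + m) = 1/(1 − 0.9×0.66 + 0.3) = 1/0.706 ≈ 1.416.
ΔG contributes k·ΔG = (+$373 billion) / 0.706 ≈ +$528.3 billion.
ΔT of +$36 billion changes first-round spending by −c·ΔT = −$32.4 billion, contributing k·(−c·ΔT) = (−$32.4 billion) / 0.706 ≈ −$45.9 billion.
Net ΔY = k(ΔG − c·ΔT) = (+$340.6 billion) / 0.706 ≈ +$482 billion.

+$482 billion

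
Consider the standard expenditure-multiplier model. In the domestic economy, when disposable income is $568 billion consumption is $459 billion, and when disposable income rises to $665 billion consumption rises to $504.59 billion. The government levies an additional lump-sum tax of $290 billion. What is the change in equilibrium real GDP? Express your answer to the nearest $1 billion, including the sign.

MPC = ΔC/ΔYd = (504.59 − 459)/(665 − 568) = 45.59/97 = 0.47.
A lump-sum tax change of +$290 billion shifts disposable income by −$290 billion; first-round consumption changes by −c × ΔT = −0.47 × (+$290 billion) = −$136.3 billion.
Expenditure multiplier = 1/(1 − MPC) = 1/(1 − 0.47) = 1/0.53 ≈ 1.887.
The tax multiplier is −c × k ≈ −0.887, so ΔY = k × (−c·ΔT) = (−$136.3 billion) / 0.53 ≈ −$257 billion.

−$257 billion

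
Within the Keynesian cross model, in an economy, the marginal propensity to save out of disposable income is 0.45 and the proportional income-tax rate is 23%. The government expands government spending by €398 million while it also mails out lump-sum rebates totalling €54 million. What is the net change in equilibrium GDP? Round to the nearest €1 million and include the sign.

MPC = 1 − MPS = 1 − 0.45 = 0.55.
Expenditure multiplier = 1/(1 − c(1−t)) = 1/(1 − 0.55×0.77) = 1/0.5765 ≈ 1.735.
ΔG contributes k·ΔG = (+€398 million) / 0.5765 ≈ +€690.4 million.
ΔT of −€54 million changes first-round spending by −c·ΔT = +€29.7 million, contributing k·(−c·ΔT) = (+€29.7 million) / 0.5765 ≈ +€51.5 million.
Net ΔY = k(ΔG − c·ΔT) = (+€427.7 million) / 0.5765 ≈ +€742 million.

+€742 million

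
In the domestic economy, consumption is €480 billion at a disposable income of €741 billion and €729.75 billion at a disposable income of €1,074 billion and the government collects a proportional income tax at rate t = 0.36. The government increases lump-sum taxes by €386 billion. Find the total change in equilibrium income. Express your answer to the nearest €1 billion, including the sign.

−€557 billion

MPC = ΔC/ΔYd = (729.75 − 480)/(1,074 − 741) = 249.75/333 = 0.75.
A lump-sum tax change of +€386 billion shifts disposable income by −€386 billion; first-round consumption changes by −c × ΔT = −0.75 × (+€386 billion) = −€289.5 billion.
Expenditure multiplier = 1/(1 − c(1−t)) = 1/(1 − 0.75×0.64) = 1/0.52 ≈ 1.923.
The tax multiplier is −c × k ≈ −1.442, so ΔY = k × (−c·ΔT) = (−€289.5 billion) / 0.52 ≈ −€557 billion.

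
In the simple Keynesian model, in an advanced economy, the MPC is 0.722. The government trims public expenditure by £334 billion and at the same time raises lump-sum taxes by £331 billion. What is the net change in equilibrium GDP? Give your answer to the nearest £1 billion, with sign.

Expenditure multiplier = 1/(1 − MPC) = 1/(1 − 0.722) = 1/0.278 ≈ 3.597.
ΔG contributes k·ΔG = (−£334 billion) / 0.278 ≈ −£1,201.4 billion.
ΔT of +£331 billion changes first-round spending by −c·ΔT = −£238.982 billion, contributing k·(−c·ΔT) = (−£238.982 billion) / 0.278 ≈ −£859.6 billion.
Net ΔY = k(ΔG − c·ΔT) = (−£572.982 billion) / 0.278 ≈ −£2,061 billion.

−£2,061 billion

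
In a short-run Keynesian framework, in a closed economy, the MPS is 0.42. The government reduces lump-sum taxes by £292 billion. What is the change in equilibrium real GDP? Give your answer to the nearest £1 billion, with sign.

MPC = 1 − MPS = 1 − 0.42 = 0.58.
A lump-sum tax change of −£292 billion shifts disposable income by +£292 billion; first-round consumption changes by −c × ΔT = −0.58 × (−£292 billion) = +£169.36 billion.
Expenditure multiplier = 1/(1 − MPC) = 1/(1 − 0.58) = 1/0.42 ≈ 2.381.
The tax multiplier is −c × k ≈ −1.381, so ΔY = k × (−c·ΔT) = (+£169.36 billion) / 0.42 ≈ +£403 billion.

+£403 billion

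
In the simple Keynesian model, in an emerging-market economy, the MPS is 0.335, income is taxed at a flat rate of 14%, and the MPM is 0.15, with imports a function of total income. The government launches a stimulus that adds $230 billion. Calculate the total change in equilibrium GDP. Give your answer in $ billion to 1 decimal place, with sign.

+$397.9 billion

MPC = 1 − MPS = 1 − 0.335 = 0.665.
Spending multiplier = 1/(1 − c(1−t) + m) = 1/(1 − 0.665×0.86 + 0.15) = 1/0.5781 ≈ 1.73.
ΔY = k × ΔG = (+$230 billion) / 0.5781 ≈ +$397.9 billion.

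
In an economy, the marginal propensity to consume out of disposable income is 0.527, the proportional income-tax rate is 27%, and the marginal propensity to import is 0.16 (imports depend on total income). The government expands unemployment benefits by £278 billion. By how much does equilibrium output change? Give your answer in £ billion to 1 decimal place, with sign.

The transfer change shifts disposable income by +£278 billion, so first-round consumption changes by c·ΔTR = 0.527 × (+£278 billion) = +£146.506 billion.
Expenditure multiplier = 1/(1 − c(1−t) + m) = 1/(1 − 0.527×0.73 + 0.16) = 1/0.77529 ≈ 1.29.
The transfer multiplier is c × k ≈ 0.68, so ΔY = k × (c·ΔTR) = (+£146.506 billion) / 0.77529 ≈ +£189 billion.

+£189.0 billion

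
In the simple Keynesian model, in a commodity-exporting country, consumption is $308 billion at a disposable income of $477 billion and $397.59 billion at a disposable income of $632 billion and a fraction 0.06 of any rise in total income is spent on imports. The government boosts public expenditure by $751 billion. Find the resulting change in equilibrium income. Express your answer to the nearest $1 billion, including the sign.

+$1,558 billion

MPC = ΔC/ΔYd = (397.59 − 308)/(632 − 477) = 89.59/155 = 0.578.
Spending multiplier = 1/(1 − c + m) = 1/(1 − 0.578 + 0.06) = 1/0.482 ≈ 2.075.
ΔY = k × ΔG = (+$751 billion) / 0.482 ≈ +$1,558 billion.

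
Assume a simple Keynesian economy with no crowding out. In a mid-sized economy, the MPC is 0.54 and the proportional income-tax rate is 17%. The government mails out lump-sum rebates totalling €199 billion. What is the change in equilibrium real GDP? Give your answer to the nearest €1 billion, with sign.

A lump-sum tax change of −€199 billion shifts disposable income by +€199 billion; first-round consumption changes by −c × ΔT = −0.54 × (−€199 billion) = +€107.46 billion.
Expenditure multiplier = 1/(1 − c(1−t)) = 1/(1 − 0.54×0.83) = 1/0.5518 ≈ 1.812.
The tax multiplier is −c × k ≈ −0.979, so ΔY = k × (−c·ΔT) = (+€107.46 billion) / 0.5518 ≈ +€195 billion.

+€195 billion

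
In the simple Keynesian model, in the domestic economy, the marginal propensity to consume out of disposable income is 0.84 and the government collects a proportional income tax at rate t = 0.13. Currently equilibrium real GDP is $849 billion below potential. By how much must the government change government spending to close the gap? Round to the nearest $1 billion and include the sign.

+$229 billion

Spending multiplier = 1/(1 − c(1−t)) = 1/(1 − 0.84×0.87) = 1/0.2692 ≈ 3.715.
Need ΔY = +$849 billion, so ΔG = ΔY/k = (+$849 billion) × 0.2692 ≈ +$229 billion.
The government should increase government spending by $229 billion.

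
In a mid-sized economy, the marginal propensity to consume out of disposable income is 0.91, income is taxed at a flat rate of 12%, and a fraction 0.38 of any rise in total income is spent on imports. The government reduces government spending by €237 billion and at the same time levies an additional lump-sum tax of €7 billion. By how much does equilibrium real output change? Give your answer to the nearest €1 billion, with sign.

−€420 billion

Expenditure multiplier = 1/(1 − c(1−t) + m) = 1/(1 − 0.91×0.88 + 0.38) = 1/0.5792 ≈ 1.727.
ΔG contributes k·ΔG = (−€237 billion) / 0.5792 ≈ −€409.2 billion.
ΔT of +€7 billion changes first-round spending by −c·ΔT = −€6.37 billion, contributing k·(−c·ΔT) = (−€6.37 billion) / 0.5792 ≈ −€11 billion.
Net ΔY = k(ΔG − c·ΔT) = (−€243.37 billion) / 0.5792 ≈ −€420 billion.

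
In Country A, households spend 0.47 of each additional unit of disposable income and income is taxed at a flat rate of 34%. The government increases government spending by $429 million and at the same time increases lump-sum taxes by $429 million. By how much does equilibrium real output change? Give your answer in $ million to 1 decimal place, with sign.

+$329.6 million

Expenditure multiplier = 1/(1 − c(1−t)) = 1/(1 − 0.47×0.66) = 1/0.6898 ≈ 1.45.
ΔG contributes k·ΔG = (+$429 million) / 0.6898 ≈ +$621.9 million.
ΔT of +$429 million changes first-round spending by −c·ΔT = −$201.63 million, contributing k·(−c·ΔT) = (−$201.63 million) / 0.6898 ≈ −$292.3 million.
Net ΔY = k(ΔG − c·ΔT) = (+$227.37 million) / 0.6898 ≈ +$329.6 million.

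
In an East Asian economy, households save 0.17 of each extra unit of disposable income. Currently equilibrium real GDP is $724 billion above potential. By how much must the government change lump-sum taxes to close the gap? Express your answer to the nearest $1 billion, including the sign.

MPC = 1 − MPS = 1 − 0.17 = 0.83.
Spending multiplier = 1/(1 − MPC) = 1/(1 − 0.83) = 1/0.17 ≈ 5.882.
Tax multiplier = −c·k = −0.83/0.17 ≈ −4.882. Need ΔY = −$724 billion, so ΔT = ΔY/(−c·k) = −(−$724 billion) × 0.17 / 0.83 ≈ +$148 billion.
The government should raise lump-sum taxes by $148 billion.

+$148 billion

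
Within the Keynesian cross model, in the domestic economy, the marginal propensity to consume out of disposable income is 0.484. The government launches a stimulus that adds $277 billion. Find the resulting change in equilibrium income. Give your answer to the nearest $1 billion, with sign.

+$537 billion

Spending multiplier = 1/(1 − MPC) = 1/(1 − 0.484) = 1/0.516 ≈ 1.938.
ΔY = k × ΔG = (+$277 billion) / 0.516 ≈ +$537 billion.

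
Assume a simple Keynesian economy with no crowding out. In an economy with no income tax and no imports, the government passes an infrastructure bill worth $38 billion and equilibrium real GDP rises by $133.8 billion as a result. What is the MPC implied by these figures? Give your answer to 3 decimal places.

0.716

Implied spending multiplier k = ΔY/ΔG = 133.8/38 ≈ 3.5211.
Since k = 1/(1 − MPC), MPC = 1 − 1/k = 1 − ΔG/ΔY = 1 − 38/133.8 ≈ 0.716.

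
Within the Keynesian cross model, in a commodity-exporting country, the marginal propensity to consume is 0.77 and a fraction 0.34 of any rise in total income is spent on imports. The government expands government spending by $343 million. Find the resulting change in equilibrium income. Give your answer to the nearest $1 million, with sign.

+$602 million

Government-spending multiplier = 1/(1 − c + m) = 1/(1 − 0.77 + 0.34) = 1/0.57 ≈ 1.754.
ΔY = k × ΔG = (+$343 million) / 0.57 ≈ +$602 million.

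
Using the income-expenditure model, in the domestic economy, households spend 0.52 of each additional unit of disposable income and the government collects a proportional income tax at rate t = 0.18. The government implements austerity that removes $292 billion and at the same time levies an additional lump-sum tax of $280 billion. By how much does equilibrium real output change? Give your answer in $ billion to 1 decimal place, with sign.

−$762.9 billion

Expenditure multiplier = 1/(1 − c(1−t)) = 1/(1 − 0.52×0.82) = 1/0.5736 ≈ 1.743.
ΔG contributes k·ΔG = (−$292 billion) / 0.5736 ≈ −$509.1 billion.
ΔT of +$280 billion changes first-round spending by −c·ΔT = −$145.6 billion, contributing k·(−c·ΔT) = (−$145.6 billion) / 0.5736 ≈ −$253.8 billion.
Net ΔY = k(ΔG − c·ΔT) = (−$437.6 billion) / 0.5736 ≈ −$762.9 billion.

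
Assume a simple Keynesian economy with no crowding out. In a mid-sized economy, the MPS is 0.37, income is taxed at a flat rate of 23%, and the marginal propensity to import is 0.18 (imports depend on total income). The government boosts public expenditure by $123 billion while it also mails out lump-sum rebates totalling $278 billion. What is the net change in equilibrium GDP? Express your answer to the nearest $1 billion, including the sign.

+$429 billion

MPC = 1 − MPS = 1 − 0.37 = 0.63.
Expenditure multiplier = 1/(1 − c(1−t) + m) = 1/(1 − 0.63×0.77 + 0.18) = 1/0.6949 ≈ 1.439.
ΔG contributes k·ΔG = (+$123 billion) / 0.6949 ≈ +$177 billion.
ΔT of −$278 billion changes first-round spending by −c·ΔT = +$175.14 billion, contributing k·(−c·ΔT) = (+$175.14 billion) / 0.6949 ≈ +$252 billion.
Net ΔY = k(ΔG − c·ΔT) = (+$298.14 billion) / 0.6949 ≈ +$429 billion.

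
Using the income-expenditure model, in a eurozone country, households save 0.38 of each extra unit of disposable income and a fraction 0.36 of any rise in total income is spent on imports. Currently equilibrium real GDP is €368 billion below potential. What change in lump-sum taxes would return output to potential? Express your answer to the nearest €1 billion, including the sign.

MPC = 1 − MPS = 1 − 0.38 = 0.62.
Spending multiplier = 1/(1 − c + m) = 1/(1 − 0.62 + 0.36) = 1/0.74 ≈ 1.351.
Tax multiplier = −c·k = −0.62/0.74 ≈ −0.838. Need ΔY = +€368 billion, so ΔT = ΔY/(−c·k) = −(+€368 billion) × 0.74 / 0.62 ≈ −€439 billion.
The government should cut lump-sum taxes by €439 billion.

−€439 billion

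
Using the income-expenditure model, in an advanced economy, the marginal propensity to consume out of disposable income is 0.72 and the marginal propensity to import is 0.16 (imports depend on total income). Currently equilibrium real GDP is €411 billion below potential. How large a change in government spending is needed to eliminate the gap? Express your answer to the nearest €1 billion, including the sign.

+€181 billion

Spending multiplier = 1/(1 − c + m) = 1/(1 − 0.72 + 0.16) = 1/0.44 ≈ 2.273.
Need ΔY = +€411 billion, so ΔG = ΔY/k = (+€411 billion) × 0.44 ≈ +€181 billion.
The government should increase government spending by €181 billion.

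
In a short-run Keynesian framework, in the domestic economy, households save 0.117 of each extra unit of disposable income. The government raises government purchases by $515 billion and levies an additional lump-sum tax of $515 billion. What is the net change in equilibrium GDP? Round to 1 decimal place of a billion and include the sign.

MPC = 1 − MPS = 1 − 0.117 = 0.883.
Expenditure multiplier = 1/(1 − MPC) = 1/(1 − 0.883) = 1/0.117 ≈ 8.547.
ΔG contributes k·ΔG = (+$515 billion) / 0.117 ≈ +$4,401.7 billion.
ΔT of +$515 billion changes first-round spending by −c·ΔT = −$454.745 billion, contributing k·(−c·ΔT) = (−$454.745 billion) / 0.117 ≈ −$3,886.7 billion.
With ΔG = ΔT and no other leakages, the balanced-budget multiplier is 1, so ΔY = ΔG = +$515 billion.

+$515.0 billion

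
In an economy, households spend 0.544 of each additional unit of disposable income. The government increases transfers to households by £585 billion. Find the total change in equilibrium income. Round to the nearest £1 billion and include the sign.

The transfer change shifts disposable income by +£585 billion, so first-round consumption changes by c·ΔTR = 0.544 × (+£585 billion) = +£318.24 billion.
Expenditure multiplier = 1/(1 − MPC) = 1/(1 − 0.544) = 1/0.456 ≈ 2.193.
The transfer multiplier is c × k ≈ 1.193, so ΔY = k × (c·ΔTR) = (+£318.24 billion) / 0.456 ≈ +£698 billion.

+£698 billion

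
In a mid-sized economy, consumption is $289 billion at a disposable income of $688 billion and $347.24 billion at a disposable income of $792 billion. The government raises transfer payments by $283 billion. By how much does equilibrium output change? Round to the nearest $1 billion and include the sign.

+$360 billion

MPC = ΔC/ΔYd = (347.24 − 289)/(792 − 688) = 58.24/104 = 0.56.
The transfer change shifts disposable income by +$283 billion, so first-round consumption changes by c·ΔTR = 0.56 × (+$283 billion) = +$158.48 billion.
Expenditure multiplier = 1/(1 − MPC) = 1/(1 − 0.56) = 1/0.44 ≈ 2.273.
The transfer multiplier is c × k ≈ 1.273, so ΔY = k × (c·ΔTR) = (+$158.48 billion) / 0.44 ≈ +$360 billion.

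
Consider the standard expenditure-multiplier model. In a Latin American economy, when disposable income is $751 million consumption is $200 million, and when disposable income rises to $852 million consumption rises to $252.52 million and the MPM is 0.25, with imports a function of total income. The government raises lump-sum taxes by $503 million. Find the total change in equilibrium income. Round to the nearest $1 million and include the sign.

MPC = ΔC/ΔYd = (252.52 − 200)/(852 − 751) = 52.52/101 = 0.52.
A lump-sum tax change of +$503 million shifts disposable income by −$503 million; first-round consumption changes by −c × ΔT = −0.52 × (+$503 million) = −$261.56 million.
Expenditure multiplier = 1/(1 − c + m) = 1/(1 − 0.52 + 0.25) = 1/0.73 ≈ 1.37.
The tax multiplier is −c × k ≈ −0.712, so ΔY = k × (−c·ΔT) = (−$261.56 million) / 0.73 ≈ −$358 million.

−$358 million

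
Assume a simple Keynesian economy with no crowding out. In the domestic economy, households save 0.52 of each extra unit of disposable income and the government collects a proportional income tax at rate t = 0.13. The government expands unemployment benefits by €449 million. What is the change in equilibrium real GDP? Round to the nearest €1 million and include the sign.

+€370 million

MPC = 1 − MPS = 1 − 0.52 = 0.48.
The transfer change shifts disposable income by +€449 million, so first-round consumption changes by c·ΔTR = 0.48 × (+€449 million) = +€215.52 million.
Expenditure multiplier = 1/(1 − c(1−t)) = 1/(1 − 0.48×0.87) = 1/0.5824 ≈ 1.717.
The transfer multiplier is c × k ≈ 0.824, so ΔY = k × (c·ΔTR) = (+€215.52 million) / 0.5824 ≈ +€370 million.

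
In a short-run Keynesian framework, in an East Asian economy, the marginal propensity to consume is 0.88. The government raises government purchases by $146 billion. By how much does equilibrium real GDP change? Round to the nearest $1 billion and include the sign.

Expenditure multiplier = 1/(1 − MPC) = 1/(1 − 0.88) = 1/0.12 ≈ 8.333.
ΔY = k × ΔG = (+$146 billion) / 0.12 ≈ +$1,217 billion.

+$1,217 billion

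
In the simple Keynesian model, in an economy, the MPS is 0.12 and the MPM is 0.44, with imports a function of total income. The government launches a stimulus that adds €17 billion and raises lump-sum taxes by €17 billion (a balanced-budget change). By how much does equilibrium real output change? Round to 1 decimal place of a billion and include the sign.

MPC = 1 − MPS = 1 − 0.12 = 0.88.
Expenditure multiplier = 1/(1 − c + m) = 1/(1 − 0.88 + 0.44) = 1/0.56 ≈ 1.786.
ΔG contributes k·ΔG = (+€17 billion) / 0.56 ≈ +€30.4 billion.
ΔT of +€17 billion changes first-round spending by −c·ΔT = −€14.96 billion, contributing k·(−c·ΔT) = (−€14.96 billion) / 0.56 ≈ −€26.7 billion.
Net ΔY = k(ΔG − c·ΔT) = (+€2.04 billion) / 0.56 ≈ +€3.6 billion.

+€3.6 billion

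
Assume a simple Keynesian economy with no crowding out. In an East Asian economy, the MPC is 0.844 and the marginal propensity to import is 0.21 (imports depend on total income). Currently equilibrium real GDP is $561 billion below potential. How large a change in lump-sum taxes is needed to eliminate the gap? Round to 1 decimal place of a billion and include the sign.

−$243.3 billion

Spending multiplier = 1/(1 − c + m) = 1/(1 − 0.844 + 0.21) = 1/0.366 ≈ 2.732.
Tax multiplier = −c·k = −0.844/0.366 ≈ −2.306. Need ΔY = +$561 billion, so ΔT = ΔY/(−c·k) = −(+$561 billion) × 0.366 / 0.844 ≈ −$243.3 billion.
The government should cut lump-sum taxes by $243.3 billion.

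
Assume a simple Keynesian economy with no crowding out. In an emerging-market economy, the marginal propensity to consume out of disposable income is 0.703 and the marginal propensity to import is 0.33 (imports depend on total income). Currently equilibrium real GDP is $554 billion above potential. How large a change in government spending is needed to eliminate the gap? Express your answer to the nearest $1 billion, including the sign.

−$347 billion

Spending multiplier = 1/(1 − c + m) = 1/(1 − 0.703 + 0.33) = 1/0.627 ≈ 1.595.
Need ΔY = −$554 billion, so ΔG = ΔY/k = (−$554 billion) × 0.627 ≈ −$347 billion.
The government should cut government spending by $347 billion.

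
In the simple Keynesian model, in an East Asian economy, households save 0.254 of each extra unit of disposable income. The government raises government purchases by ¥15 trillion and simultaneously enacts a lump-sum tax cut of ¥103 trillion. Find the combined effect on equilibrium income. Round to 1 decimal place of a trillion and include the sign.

+¥361.6 trillion

MPC = 1 − MPS = 1 − 0.254 = 0.746.
Expenditure multiplier = 1/(1 − MPC) = 1/(1 − 0.746) = 1/0.254 ≈ 3.937.
ΔG contributes k·ΔG = (+¥15 trillion) / 0.254 ≈ +¥59.1 trillion.
ΔT of −¥103 trillion changes first-round spending by −c·ΔT = +¥76.838 trillion, contributing k·(−c·ΔT) = (+¥76.838 trillion) / 0.254 ≈ +¥302.5 trillion.
Net ΔY = k(ΔG − c·ΔT) = (+¥91.838 trillion) / 0.254 ≈ +¥361.6 trillion.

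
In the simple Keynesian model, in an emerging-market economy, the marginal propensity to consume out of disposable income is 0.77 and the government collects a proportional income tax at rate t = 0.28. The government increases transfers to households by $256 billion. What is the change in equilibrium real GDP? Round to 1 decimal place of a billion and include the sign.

+$442.4 billion

The transfer change shifts disposable income by +$256 billion, so first-round consumption changes by c·ΔTR = 0.77 × (+$256 billion) = +$197.12 billion.
Expenditure multiplier = 1/(1 − c(1−t)) = 1/(1 − 0.77×0.72) = 1/0.4456 ≈ 2.244.
The transfer multiplier is c × k ≈ 1.728, so ΔY = k × (c·ΔTR) = (+$197.12 billion) / 0.4456 ≈ +$442.4 billion.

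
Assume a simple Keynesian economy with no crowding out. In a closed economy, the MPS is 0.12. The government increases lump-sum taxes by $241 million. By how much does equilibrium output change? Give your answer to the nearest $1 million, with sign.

MPC = 1 − MPS = 1 − 0.12 = 0.88.
A lump-sum tax change of +$241 million shifts disposable income by −$241 million; first-round consumption changes by −c × ΔT = −0.88 × (+$241 million) = −$212.08 million.
Expenditure multiplier = 1/(1 − MPC) = 1/(1 − 0.88) = 1/0.12 ≈ 8.333.
The tax multiplier is −c × k ≈ −7.333, so ΔY = k × (−c·ΔT) = (−$212.08 million) / 0.12 ≈ −$1,767 million.

−$1,767 million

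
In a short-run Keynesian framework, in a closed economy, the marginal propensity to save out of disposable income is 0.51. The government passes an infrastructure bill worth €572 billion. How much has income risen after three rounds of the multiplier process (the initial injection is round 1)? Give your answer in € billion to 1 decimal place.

€989.6 billion

MPC = 1 − MPS = 1 − 0.51 = 0.49.
Round 1 adds ΔG = €572 billion; each later round is MPC = 0.49 times the previous.
After 3 rounds: 572 + 280.28 + 137.3372 = ΔG·(1 − c^3)/(1 − c) = 572 × (1 − 0.117649)/0.51 ≈ €989.6 billion.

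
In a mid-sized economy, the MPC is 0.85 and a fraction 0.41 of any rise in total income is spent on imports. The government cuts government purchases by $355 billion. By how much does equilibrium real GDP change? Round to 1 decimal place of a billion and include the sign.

Expenditure multiplier = 1/(1 − c + m) = 1/(1 − 0.85 + 0.41) = 1/0.56 ≈ 1.786.
ΔY = k × ΔG = (−$355 billion) / 0.56 ≈ −$633.9 billion.

−$633.9 billion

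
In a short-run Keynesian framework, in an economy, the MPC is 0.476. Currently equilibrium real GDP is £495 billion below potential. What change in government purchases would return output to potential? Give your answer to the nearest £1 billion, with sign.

+£259 billion

Spending multiplier = 1/(1 − MPC) = 1/(1 − 0.476) = 1/0.524 ≈ 1.908.
Need ΔY = +£495 billion, so ΔG = ΔY/k = (+£495 billion) × 0.524 ≈ +£259 billion.
The government should increase government purchases by £259 billion.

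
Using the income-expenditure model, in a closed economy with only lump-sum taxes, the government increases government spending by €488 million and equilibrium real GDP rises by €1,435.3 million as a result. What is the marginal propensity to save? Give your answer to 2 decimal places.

Implied spending multiplier k = ΔY/ΔG = 1,435.3/488 ≈ 2.9412.
Since k = 1/(1 − MPC), MPC = 1 − 1/k = 1 − ΔG/ΔY = 1 − 488/1,435.3 ≈ 0.66.
MPS = 1 − MPC = 0.34.

0.34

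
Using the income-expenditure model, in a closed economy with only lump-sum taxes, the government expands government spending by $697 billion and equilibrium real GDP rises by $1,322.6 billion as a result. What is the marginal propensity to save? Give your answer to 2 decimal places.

0.53

Implied spending multiplier k = ΔY/ΔG = 1,322.6/697 ≈ 1.8976.
Since k = 1/(1 − MPC), MPC = 1 − 1/k = 1 − ΔG/ΔY = 1 − 697/1,322.6 ≈ 0.47.
MPS = 1 − MPC = 0.53.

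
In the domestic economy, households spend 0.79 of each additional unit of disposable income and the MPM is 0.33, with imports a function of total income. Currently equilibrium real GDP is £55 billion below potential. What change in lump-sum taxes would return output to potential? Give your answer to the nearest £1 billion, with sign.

Spending multiplier = 1/(1 − c + m) = 1/(1 − 0.79 + 0.33) = 1/0.54 ≈ 1.852.
Tax multiplier = −c·k = −0.79/0.54 ≈ −1.463. Need ΔY = +£55 billion, so ΔT = ΔY/(−c·k) = −(+£55 billion) × 0.54 / 0.79 ≈ −£38 billion.
The government should cut lump-sum taxes by £38 billion.

−£38 billion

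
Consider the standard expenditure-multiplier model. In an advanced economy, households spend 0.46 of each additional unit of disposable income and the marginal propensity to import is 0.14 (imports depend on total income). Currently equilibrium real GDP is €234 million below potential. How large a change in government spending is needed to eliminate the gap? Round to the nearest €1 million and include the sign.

Spending multiplier = 1/(1 − c + m) = 1/(1 − 0.46 + 0.14) = 1/0.68 ≈ 1.471.
Need ΔY = +€234 million, so ΔG = ΔY/k = (+€234 million) × 0.68 ≈ +€159 million.
The government should increase government spending by €159 million.

+€159 million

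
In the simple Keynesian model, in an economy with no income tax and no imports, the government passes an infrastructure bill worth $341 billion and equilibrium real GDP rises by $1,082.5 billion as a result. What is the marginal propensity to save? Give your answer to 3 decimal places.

Implied spending multiplier k = ΔY/ΔG = 1,082.5/341 ≈ 3.1745.
Since k = 1/(1 − MPC), MPC = 1 − 1/k = 1 − ΔG/ΔY = 1 − 341/1,082.5 ≈ 0.685.
MPS = 1 − MPC = 0.315.

0.315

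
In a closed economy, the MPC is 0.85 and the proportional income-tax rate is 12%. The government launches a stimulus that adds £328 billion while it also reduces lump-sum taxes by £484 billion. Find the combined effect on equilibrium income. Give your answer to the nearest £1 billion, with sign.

Expenditure multiplier = 1/(1 − c(1−t)) = 1/(1 − 0.85×0.88) = 1/0.252 ≈ 3.968.
ΔG contributes k·ΔG = (+£328 billion) / 0.252 ≈ +£1,301.6 billion.
ΔT of −£484 billion changes first-round spending by −c·ΔT = +£411.4 billion, contributing k·(−c·ΔT) = (+£411.4 billion) / 0.252 ≈ +£1,632.5 billion.
Net ΔY = k(ΔG − c·ΔT) = (+£739.4 billion) / 0.252 ≈ +£2,934 billion.

+£2,934 billion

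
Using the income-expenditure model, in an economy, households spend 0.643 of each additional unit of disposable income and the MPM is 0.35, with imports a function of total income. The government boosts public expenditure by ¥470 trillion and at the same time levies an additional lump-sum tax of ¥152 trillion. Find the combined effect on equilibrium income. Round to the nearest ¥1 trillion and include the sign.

Expenditure multiplier = 1/(1 − c + m) = 1/(1 − 0.643 + 0.35) = 1/0.707 ≈ 1.414.
ΔG contributes k·ΔG = (+¥470 trillion) / 0.707 ≈ +¥664.8 trillion.
ΔT of +¥152 trillion changes first-round spending by −c·ΔT = −¥97.736 trillion, contributing k·(−c·ΔT) = (−¥97.736 trillion) / 0.707 ≈ −¥138.2 trillion.
Net ΔY = k(ΔG − c·ΔT) = (+¥372.264 trillion) / 0.707 ≈ +¥527 trillion.

+¥527 trillion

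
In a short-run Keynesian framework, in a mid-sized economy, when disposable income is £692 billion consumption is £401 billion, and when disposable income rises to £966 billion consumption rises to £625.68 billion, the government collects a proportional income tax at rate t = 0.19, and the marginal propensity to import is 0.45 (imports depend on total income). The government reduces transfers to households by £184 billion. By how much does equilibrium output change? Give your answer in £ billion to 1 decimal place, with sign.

−£192.0 billion

MPC = ΔC/ΔYd = (625.68 − 401)/(966 − 692) = 224.68/274 = 0.82.
The transfer change shifts disposable income by −£184 billion, so first-round consumption changes by c·ΔTR = 0.82 × (−£184 billion) = −£150.88 billion.
Expenditure multiplier = 1/(1 − c(1−t) + m) = 1/(1 − 0.82×0.81 + 0.45) = 1/0.7858 ≈ 1.273.
The transfer multiplier is c × k ≈ 1.044, so ΔY = k × (c·ΔTR) = (−£150.88 billion) / 0.7858 ≈ −£192 billion.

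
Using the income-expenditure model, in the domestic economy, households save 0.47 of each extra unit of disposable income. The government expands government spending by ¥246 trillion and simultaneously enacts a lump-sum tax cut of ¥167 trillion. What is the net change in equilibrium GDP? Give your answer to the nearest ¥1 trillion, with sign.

MPC = 1 − MPS = 1 − 0.47 = 0.53.
Expenditure multiplier = 1/(1 − MPC) = 1/(1 − 0.53) = 1/0.47 ≈ 2.128.
ΔG contributes k·ΔG = (+¥246 trillion) / 0.47 ≈ +¥523.4 trillion.
ΔT of −¥167 trillion changes first-round spending by −c·ΔT = +¥88.51 trillion, contributing k·(−c·ΔT) = (+¥88.51 trillion) / 0.47 ≈ +¥188.3 trillion.
Net ΔY = k(ΔG − c·ΔT) = (+¥334.51 trillion) / 0.47 ≈ +¥712 trillion.

+¥712 trillion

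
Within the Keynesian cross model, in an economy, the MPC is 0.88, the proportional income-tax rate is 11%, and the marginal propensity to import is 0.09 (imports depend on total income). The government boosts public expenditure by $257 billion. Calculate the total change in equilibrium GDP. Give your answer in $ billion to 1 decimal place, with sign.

Government-spending multiplier = 1/(1 − c(1−t) + m) = 1/(1 − 0.88×0.89 + 0.09) = 1/0.3068 ≈ 3.259.
ΔY = k × ΔG = (+$257 billion) / 0.3068 ≈ +$837.7 billion.

+$837.7 billion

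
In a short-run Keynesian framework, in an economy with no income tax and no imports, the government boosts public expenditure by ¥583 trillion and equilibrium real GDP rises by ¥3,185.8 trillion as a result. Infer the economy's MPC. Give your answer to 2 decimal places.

Implied spending multiplier k = ΔY/ΔG = 3,185.8/583 ≈ 5.4645.
Since k = 1/(1 − MPC), MPC = 1 − 1/k = 1 − ΔG/ΔY = 1 − 583/3,185.8 ≈ 0.82.

0.82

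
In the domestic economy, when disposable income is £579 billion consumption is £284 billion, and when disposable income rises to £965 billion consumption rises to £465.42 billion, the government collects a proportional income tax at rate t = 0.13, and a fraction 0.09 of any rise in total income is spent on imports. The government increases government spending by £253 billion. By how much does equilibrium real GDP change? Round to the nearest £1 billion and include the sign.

MPC = ΔC/ΔYd = (465.42 − 284)/(965 − 579) = 181.42/386 = 0.47.
Expenditure multiplier = 1/(1 − c(1−t) + m) = 1/(1 − 0.47×0.87 + 0.09) = 1/0.6811 ≈ 1.468.
ΔY = k × ΔG = (+£253 billion) / 0.6811 ≈ +£371 billion.

+£371 billion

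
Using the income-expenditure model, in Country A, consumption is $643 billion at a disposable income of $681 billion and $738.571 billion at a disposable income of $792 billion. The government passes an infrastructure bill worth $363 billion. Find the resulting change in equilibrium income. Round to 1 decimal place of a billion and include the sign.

+$2,611.5 billion

MPC = ΔC/ΔYd = (738.571 − 643)/(792 − 681) = 95.571/111 = 0.861.
Spending multiplier = 1/(1 − MPC) = 1/(1 − 0.861) = 1/0.139 ≈ 7.194.
ΔY = k × ΔG = (+$363 billion) / 0.139 ≈ +$2,611.5 billion.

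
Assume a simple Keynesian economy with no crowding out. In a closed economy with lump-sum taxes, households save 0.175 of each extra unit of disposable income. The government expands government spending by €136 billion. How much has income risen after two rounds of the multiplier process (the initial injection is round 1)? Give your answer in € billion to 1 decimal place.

MPC = 1 − MPS = 1 − 0.175 = 0.825.
Round 1 adds ΔG = €136 billion; each later round is MPC = 0.825 times the previous.
After 2 rounds: 136 + 112.2 = ΔG·(1 − c^2)/(1 − c) = 136 × (1 − 0.680625)/0.175 = €248.2 billion.

€248.2 billion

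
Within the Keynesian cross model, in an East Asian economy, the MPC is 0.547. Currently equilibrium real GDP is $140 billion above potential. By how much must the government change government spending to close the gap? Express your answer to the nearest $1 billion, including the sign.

−$63 billion

Spending multiplier = 1/(1 − MPC) = 1/(1 − 0.547) = 1/0.453 ≈ 2.208.
Need ΔY = −$140 billion, so ΔG = ΔY/k = (−$140 billion) × 0.453 ≈ −$63 billion.
The government should cut government spending by $63 billion.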